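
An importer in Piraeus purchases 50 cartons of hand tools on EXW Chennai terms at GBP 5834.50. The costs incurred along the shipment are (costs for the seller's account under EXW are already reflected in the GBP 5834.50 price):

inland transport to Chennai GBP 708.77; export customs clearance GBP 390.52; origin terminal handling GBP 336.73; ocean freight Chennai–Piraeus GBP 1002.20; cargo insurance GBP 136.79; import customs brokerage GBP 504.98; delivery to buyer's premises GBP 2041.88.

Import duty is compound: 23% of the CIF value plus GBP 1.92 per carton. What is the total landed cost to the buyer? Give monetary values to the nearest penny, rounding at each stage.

Total landed cost: GBP 12986.56

EXW: the seller makes goods available at their premises; the buyer bears all onward costs.
CIF value = EXW price + inland to port + export clearance + origin terminal + freight + insurance = 5834.50 + 708.77 + 390.52 + 336.73 + 1002.20 + 136.79 = 8409.51
Ad valorem component: 8409.51 × 23% = 1934.19
Specific component: 50 × 1.92 = 96.00
Import duty = 1934.19 + 96.00 = 2030.19
Buyer bears: inland to port 708.77 + export clearance 390.52 + origin terminal 336.73 + freight 1002.20 + insurance 136.79 + brokerage 504.98 + delivery 2041.88 + duty 2030.19 = 7152.06
Landed cost = invoice 5834.50 + 7152.06 = 12986.56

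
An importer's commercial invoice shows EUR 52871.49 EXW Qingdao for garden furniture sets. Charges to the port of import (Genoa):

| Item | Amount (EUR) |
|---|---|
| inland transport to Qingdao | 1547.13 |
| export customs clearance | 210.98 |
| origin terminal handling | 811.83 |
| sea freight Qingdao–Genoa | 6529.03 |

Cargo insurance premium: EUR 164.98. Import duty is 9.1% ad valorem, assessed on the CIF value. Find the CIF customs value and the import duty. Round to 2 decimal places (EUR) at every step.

CIF value: EUR 62135.44; import duty: EUR 5654.33

CIF = EXW price + pre-shipment costs + freight + insurance
CIF = 52871.49 + 1547.13 + 210.98 + 811.83 + 6529.03 + 164.98 = 62135.44
Import duty = 62135.44 × 9.1% = 5654.33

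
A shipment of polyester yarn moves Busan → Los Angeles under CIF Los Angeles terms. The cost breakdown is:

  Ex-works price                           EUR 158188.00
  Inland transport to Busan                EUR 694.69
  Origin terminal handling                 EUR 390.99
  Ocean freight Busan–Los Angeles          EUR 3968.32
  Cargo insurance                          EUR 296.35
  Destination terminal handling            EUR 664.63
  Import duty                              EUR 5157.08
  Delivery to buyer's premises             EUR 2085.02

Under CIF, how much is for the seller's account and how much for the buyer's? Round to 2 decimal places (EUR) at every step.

Seller: EUR 163538.35; buyer: EUR 7906.73

CIF: the seller pays costs through ocean freight and marine insurance to the destination port.
Seller's account: goods 158188.00 + inland to port 694.69 + origin terminal 390.99 + freight 3968.32 + insurance 296.35 = 163538.35
Buyer's account: destination terminal 664.63 + duty 5157.08 + delivery 2085.02 = 7906.73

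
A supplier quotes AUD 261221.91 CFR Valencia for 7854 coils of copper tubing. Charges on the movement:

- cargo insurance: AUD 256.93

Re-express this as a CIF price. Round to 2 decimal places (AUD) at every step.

From CFR to CIF, the seller additionally bears: insurance.
CIF price = 261221.91 + 256.93 = 261478.84

CIF price: AUD 261478.84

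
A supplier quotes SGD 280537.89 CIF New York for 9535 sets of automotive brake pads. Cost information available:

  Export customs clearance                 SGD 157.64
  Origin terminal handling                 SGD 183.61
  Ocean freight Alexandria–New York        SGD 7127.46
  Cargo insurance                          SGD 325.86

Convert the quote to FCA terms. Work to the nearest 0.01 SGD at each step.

Not relevant to the conversion: export clearance — on the seller under both CIF and FCA; already in the CIF price and stays in the FCA price.
From CIF to FCA, the seller no longer bears: origin terminal, freight, insurance.
FCA price = 280537.89 − 183.61 − 7127.46 − 325.86 = 272900.96

FCA price: SGD 272900.96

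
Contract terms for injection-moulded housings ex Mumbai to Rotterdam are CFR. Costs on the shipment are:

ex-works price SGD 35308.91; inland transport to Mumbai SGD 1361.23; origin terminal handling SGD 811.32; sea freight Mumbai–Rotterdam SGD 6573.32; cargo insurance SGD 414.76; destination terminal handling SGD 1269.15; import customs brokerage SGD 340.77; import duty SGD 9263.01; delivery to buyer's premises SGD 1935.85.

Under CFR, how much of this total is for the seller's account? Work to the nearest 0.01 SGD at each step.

CFR: the seller pays costs through ocean freight to the destination port, but not insurance.
Seller's account: goods 35308.91 + inland to port 1361.23 + origin terminal 811.32 + freight 6573.32 = 44054.78
Buyer's account: insurance 414.76 + destination terminal 1269.15 + brokerage 340.77 + duty 9263.01 + delivery 1935.85 = 13223.54

Seller's account: SGD 44054.78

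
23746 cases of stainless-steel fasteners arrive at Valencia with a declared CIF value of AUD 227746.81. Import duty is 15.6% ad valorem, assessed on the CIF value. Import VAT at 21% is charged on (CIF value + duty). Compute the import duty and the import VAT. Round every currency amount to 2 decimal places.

Import duty = 227746.81 × 15.6% = 35528.50
VAT base = CIF + duty = 227746.81 + 35528.50 = 263275.31
Import VAT = 263275.31 × 21% = 55287.82

Import duty: AUD 35528.50; import VAT: AUD 55287.82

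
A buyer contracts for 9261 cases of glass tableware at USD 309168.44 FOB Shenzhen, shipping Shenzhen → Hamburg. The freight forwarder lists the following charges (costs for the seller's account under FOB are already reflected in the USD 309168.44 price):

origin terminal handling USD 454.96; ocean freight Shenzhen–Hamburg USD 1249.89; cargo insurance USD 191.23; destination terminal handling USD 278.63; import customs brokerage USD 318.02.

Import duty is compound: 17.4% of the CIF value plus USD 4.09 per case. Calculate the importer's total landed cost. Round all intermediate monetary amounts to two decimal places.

FOB: the seller bears costs until goods are on board at the origin port; the buyer bears freight, insurance and all costs thereafter.
Already in the invoice (seller's account under FOB): origin terminal — exclude.
CIF value = FOB price + freight + insurance = 309168.44 + 1249.89 + 191.23 = 310609.56
Ad valorem component: 310609.56 × 17.4% = 54046.06
Specific component: 9261 × 4.09 = 37877.49
Import duty = 54046.06 + 37877.49 = 91923.55
Buyer bears: freight 1249.89 + insurance 191.23 + destination terminal 278.63 + brokerage 318.02 + duty 91923.55 = 93961.32
Landed cost = invoice 309168.44 + 93961.32 = 403129.76

Total landed cost: USD 403129.76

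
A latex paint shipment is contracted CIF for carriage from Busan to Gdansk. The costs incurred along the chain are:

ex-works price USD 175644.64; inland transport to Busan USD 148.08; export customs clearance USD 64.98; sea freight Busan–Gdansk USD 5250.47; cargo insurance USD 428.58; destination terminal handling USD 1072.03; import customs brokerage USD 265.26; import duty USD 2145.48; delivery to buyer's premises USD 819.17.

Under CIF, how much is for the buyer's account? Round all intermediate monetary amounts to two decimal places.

Buyer's account: USD 4301.94

CIF: the seller pays costs through ocean freight and marine insurance to the destination port.
Seller's account: goods 175644.64 + inland to port 148.08 + export clearance 64.98 + freight 5250.47 + insurance 428.58 = 181536.75
Buyer's account: destination terminal 1072.03 + brokerage 265.26 + duty 2145.48 + delivery 819.17 = 4301.94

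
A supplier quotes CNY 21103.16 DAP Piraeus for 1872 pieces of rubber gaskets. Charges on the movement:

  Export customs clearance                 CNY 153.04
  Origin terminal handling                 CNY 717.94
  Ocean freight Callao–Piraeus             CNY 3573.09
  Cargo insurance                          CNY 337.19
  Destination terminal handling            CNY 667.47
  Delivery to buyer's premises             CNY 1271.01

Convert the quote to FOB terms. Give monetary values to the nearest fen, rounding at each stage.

Not relevant to the conversion: origin terminal, export clearance — on the seller under both DAP and FOB; already in the DAP price and stays in the FOB price.
From DAP to FOB, the seller no longer bears: freight, insurance, destination terminal, delivery.
FOB price = 21103.16 − 3573.09 − 337.19 − 667.47 − 1271.01 = 15254.40

FOB price: CNY 15254.40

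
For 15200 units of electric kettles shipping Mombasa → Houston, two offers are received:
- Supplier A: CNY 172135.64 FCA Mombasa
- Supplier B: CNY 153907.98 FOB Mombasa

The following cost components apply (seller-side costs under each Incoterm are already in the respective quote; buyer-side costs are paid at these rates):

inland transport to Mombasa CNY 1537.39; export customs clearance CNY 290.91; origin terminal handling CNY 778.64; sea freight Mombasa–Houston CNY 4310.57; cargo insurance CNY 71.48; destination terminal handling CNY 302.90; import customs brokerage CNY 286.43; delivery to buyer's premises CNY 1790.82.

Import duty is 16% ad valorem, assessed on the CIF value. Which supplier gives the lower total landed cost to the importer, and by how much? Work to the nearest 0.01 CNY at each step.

Supplier B is cheaper by CNY 22047.31

Supplier A (FCA):
CIF value = FCA price + origin terminal + freight + insurance = 172135.64 + 778.64 + 4310.57 + 71.48 = 177296.33
Import duty = 177296.33 × 16% = 28367.41
Buyer bears (A): 778.64 + 4310.57 + 71.48 + 302.90 + 286.43 + 1790.82 = 7540.84
Landed cost (A) = invoice 172135.64 + 7540.84 + duty 28367.41 = 208043.89
Supplier B (FOB):
CIF value = FOB price + freight + insurance = 153907.98 + 4310.57 + 71.48 = 158290.03
Import duty = 158290.03 × 16% = 25326.40
Buyer bears (B): 4310.57 + 71.48 + 302.90 + 286.43 + 1790.82 = 6762.20
Landed cost (B) = invoice 153907.98 + 6762.20 + duty 25326.40 = 185996.58
Difference = |208043.89 − 185996.58| = 22047.31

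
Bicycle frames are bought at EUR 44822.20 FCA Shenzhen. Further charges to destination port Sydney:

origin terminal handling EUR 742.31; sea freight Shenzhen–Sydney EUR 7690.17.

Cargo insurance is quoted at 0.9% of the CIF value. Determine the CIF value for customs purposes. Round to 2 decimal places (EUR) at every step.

CIF value: EUR 53738.32

Let C be the CIF value. C = FCA price + pre-shipment costs + freight + 0.9% × C
C − 0.9% × C = 44822.20 + 742.31 + 7690.17
0.991 × C = 53254.68
C = 53254.68 / 0.991 = 53738.32
Insurance premium = 0.9% × 53738.32 = 483.64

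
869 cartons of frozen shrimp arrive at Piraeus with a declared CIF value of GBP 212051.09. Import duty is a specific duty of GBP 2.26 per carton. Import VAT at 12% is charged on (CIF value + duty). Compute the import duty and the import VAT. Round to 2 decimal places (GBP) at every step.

Import duty: GBP 1963.94; import VAT: GBP 25681.80

Import duty = 869 × 2.26 = 1963.94
VAT base = CIF + duty = 212051.09 + 1963.94 = 214015.03
Import VAT = 214015.03 × 12% = 25681.80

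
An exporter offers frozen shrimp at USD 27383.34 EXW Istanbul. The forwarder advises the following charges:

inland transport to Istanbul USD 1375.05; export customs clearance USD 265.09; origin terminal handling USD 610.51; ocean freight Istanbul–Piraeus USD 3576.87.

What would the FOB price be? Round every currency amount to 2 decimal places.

FOB price: USD 29633.99

Not relevant to the conversion: freight — on the buyer under both terms; not part of either seller's price.
From EXW to FOB, the seller additionally bears: inland to port, export clearance, origin terminal.
FOB price = 27383.34 + 1375.05 + 265.09 + 610.51 = 29633.99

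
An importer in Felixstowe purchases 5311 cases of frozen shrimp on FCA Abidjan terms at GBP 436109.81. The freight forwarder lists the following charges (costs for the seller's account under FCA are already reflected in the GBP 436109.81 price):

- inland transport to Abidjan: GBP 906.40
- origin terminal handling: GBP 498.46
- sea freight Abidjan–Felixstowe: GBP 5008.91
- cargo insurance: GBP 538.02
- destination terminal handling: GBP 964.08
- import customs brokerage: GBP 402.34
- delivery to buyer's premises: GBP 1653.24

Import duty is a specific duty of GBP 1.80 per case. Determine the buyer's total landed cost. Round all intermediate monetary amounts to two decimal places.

Total landed cost: GBP 454734.66

FCA: the seller delivers export-cleared goods to the carrier; the buyer bears costs from that point.
Already in the invoice (seller's account under FCA): inland to port — exclude.
CIF value = FCA price + origin terminal + freight + insurance = 436109.81 + 498.46 + 5008.91 + 538.02 = 442155.20
Import duty = 5311 × 1.80 = 9559.80
Buyer bears: origin terminal 498.46 + freight 5008.91 + insurance 538.02 + destination terminal 964.08 + brokerage 402.34 + delivery 1653.24 + duty 9559.80 = 18624.85
Landed cost = invoice 436109.81 + 18624.85 = 454734.66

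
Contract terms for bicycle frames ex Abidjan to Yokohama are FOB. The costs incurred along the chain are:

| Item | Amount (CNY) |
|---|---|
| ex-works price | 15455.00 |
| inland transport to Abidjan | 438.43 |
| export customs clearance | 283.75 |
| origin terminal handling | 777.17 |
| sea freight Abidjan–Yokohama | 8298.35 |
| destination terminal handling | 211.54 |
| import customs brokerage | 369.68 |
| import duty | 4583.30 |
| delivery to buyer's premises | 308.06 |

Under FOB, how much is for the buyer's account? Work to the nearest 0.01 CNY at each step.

FOB: the seller bears costs until goods are on board at the origin port; the buyer bears freight, insurance and all costs thereafter.
Seller's account: goods 15455.00 + inland to port 438.43 + export clearance 283.75 + origin terminal 777.17 = 16954.35
Buyer's account: freight 8298.35 + destination terminal 211.54 + brokerage 369.68 + duty 4583.30 + delivery 308.06 = 13770.93

Buyer's account: CNY 13770.93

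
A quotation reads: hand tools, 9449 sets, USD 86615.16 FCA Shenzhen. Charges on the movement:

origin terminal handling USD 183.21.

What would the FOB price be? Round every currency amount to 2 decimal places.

From FCA to FOB, the seller additionally bears: origin terminal.
FOB price = 86615.16 + 183.21 = 86798.37

FOB price: USD 86798.37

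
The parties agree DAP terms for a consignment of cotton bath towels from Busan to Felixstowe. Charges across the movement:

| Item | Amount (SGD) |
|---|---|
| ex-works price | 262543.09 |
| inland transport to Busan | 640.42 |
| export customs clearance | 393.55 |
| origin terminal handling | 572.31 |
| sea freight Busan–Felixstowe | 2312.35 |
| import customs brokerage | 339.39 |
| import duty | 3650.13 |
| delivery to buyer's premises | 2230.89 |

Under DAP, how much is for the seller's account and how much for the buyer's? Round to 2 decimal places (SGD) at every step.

DAP: the seller bears all costs to the named destination except import duty and clearance.
Seller's account: goods 262543.09 + inland to port 640.42 + export clearance 393.55 + origin terminal 572.31 + freight 2312.35 + delivery 2230.89 = 268692.61
Buyer's account: brokerage 339.39 + duty 3650.13 = 3989.52

Seller: SGD 268692.61; buyer: SGD 3989.52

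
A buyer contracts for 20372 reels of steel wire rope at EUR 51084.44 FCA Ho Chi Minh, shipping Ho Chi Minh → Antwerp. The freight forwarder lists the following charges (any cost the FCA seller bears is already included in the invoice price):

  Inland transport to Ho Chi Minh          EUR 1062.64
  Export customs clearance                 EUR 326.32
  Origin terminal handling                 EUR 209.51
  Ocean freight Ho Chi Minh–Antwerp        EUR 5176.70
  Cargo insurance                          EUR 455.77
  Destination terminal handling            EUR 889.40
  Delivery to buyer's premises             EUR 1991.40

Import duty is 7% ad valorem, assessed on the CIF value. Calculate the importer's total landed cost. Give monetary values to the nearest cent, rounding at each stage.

Total landed cost: EUR 63792.07

FCA: the seller delivers export-cleared goods to the carrier; the buyer bears costs from that point.
Already in the invoice (seller's account under FCA): inland to port, export clearance — exclude.
CIF value = FCA price + origin terminal + freight + insurance = 51084.44 + 209.51 + 5176.70 + 455.77 = 56926.42
Import duty = 56926.42 × 7% = 3984.85
Buyer bears: origin terminal 209.51 + freight 5176.70 + insurance 455.77 + destination terminal 889.40 + delivery 1991.40 + duty 3984.85 = 12707.63
Landed cost = invoice 51084.44 + 12707.63 = 63792.07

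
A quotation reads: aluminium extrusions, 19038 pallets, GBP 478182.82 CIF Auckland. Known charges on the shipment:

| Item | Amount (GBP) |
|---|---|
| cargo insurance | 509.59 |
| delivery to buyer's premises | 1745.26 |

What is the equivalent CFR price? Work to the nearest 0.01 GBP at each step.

CFR price: GBP 477673.23

Not relevant to the conversion: delivery — on the buyer under both terms; not part of either seller's price.
From CIF to CFR, the seller no longer bears: insurance.
CFR price = 478182.82 − 509.59 = 477673.23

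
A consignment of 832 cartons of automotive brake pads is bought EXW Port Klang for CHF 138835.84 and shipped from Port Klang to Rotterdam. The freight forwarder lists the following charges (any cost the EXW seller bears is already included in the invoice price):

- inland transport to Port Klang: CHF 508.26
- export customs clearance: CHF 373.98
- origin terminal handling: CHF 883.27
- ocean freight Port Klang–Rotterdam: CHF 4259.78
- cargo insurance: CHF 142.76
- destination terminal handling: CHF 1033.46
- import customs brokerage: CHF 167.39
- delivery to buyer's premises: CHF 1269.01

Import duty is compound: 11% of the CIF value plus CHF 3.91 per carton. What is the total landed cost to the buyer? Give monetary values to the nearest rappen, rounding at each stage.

EXW: the seller makes goods available at their premises; the buyer bears all onward costs.
CIF value = EXW price + inland to port + export clearance + origin terminal + freight + insurance = 138835.84 + 508.26 + 373.98 + 883.27 + 4259.78 + 142.76 = 145003.89
Ad valorem component: 145003.89 × 11% = 15950.43
Specific component: 832 × 3.91 = 3253.12
Import duty = 15950.43 + 3253.12 = 19203.55
Buyer bears: inland to port 508.26 + export clearance 373.98 + origin terminal 883.27 + freight 4259.78 + insurance 142.76 + destination terminal 1033.46 + brokerage 167.39 + delivery 1269.01 + duty 19203.55 = 27841.46
Landed cost = invoice 138835.84 + 27841.46 = 166677.30

Total landed cost: CHF 166677.30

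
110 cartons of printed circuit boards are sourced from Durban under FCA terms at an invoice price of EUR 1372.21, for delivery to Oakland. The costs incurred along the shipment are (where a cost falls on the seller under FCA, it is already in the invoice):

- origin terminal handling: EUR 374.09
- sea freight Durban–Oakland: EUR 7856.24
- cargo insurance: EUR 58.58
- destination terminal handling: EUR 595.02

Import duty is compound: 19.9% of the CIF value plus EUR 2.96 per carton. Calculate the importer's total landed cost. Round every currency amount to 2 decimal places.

Total landed cost: EUR 12504.30

FCA: the seller delivers export-cleared goods to the carrier; the buyer bears costs from that point.
CIF value = FCA price + origin terminal + freight + insurance = 1372.21 + 374.09 + 7856.24 + 58.58 = 9661.12
Ad valorem component: 9661.12 × 19.9% = 1922.56
Specific component: 110 × 2.96 = 325.60
Import duty = 1922.56 + 325.60 = 2248.16
Buyer bears: origin terminal 374.09 + freight 7856.24 + insurance 58.58 + destination terminal 595.02 + duty 2248.16 = 11132.09
Landed cost = invoice 1372.21 + 11132.09 = 12504.30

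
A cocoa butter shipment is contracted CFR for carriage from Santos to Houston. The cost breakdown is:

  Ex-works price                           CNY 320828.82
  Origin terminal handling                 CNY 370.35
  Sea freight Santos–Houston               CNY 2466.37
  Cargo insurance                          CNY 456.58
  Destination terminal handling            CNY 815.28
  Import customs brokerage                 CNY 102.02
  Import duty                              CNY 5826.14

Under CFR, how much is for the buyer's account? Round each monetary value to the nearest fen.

Buyer's account: CNY 7200.02

CFR: the seller pays costs through ocean freight to the destination port, but not insurance.
Seller's account: goods 320828.82 + origin terminal 370.35 + freight 2466.37 = 323665.54
Buyer's account: insurance 456.58 + destination terminal 815.28 + brokerage 102.02 + duty 5826.14 = 7200.02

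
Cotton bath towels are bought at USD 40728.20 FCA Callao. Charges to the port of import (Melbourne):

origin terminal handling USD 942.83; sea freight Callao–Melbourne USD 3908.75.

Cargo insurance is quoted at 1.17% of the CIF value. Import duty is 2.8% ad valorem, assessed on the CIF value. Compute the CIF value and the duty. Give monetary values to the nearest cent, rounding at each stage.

CIF value: USD 46119.38; import duty: USD 1291.34

Let C be the CIF value. C = FCA price + pre-shipment costs + freight + 1.17% × C
C − 1.17% × C = 40728.20 + 942.83 + 3908.75
0.9883 × C = 45579.78
C = 45579.78 / 0.9883 = 46119.38
Insurance premium = 1.17% × 46119.38 = 539.60
Import duty = 46119.38 × 2.8% = 1291.34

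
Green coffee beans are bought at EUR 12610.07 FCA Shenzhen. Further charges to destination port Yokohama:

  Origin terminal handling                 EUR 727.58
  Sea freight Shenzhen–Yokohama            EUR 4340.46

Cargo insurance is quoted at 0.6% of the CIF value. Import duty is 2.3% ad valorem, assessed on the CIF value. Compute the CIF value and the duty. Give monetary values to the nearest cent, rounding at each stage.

CIF value: EUR 17784.82; import duty: EUR 409.05

Let C be the CIF value. C = FCA price + pre-shipment costs + freight + 0.6% × C
C − 0.6% × C = 12610.07 + 727.58 + 4340.46
0.994 × C = 17678.11
C = 17678.11 / 0.994 = 17784.82
Insurance premium = 0.6% × 17784.82 = 106.71
Import duty = 17784.82 × 2.3% = 409.05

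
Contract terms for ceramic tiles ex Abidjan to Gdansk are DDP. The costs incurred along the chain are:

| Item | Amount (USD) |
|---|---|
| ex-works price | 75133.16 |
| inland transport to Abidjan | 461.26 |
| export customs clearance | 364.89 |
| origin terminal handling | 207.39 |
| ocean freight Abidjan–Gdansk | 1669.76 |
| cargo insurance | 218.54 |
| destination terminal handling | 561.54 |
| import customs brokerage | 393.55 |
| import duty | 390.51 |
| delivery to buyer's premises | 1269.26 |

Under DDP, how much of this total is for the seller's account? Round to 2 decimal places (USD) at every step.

DDP: the seller bears all costs including import duty.
Seller's account: goods 75133.16 + inland to port 461.26 + export clearance 364.89 + origin terminal 207.39 + freight 1669.76 + insurance 218.54 + destination terminal 561.54 + brokerage 393.55 + duty 390.51 + delivery 1269.26 = 80669.86
Buyer's account: 0.00

Seller's account: USD 80669.86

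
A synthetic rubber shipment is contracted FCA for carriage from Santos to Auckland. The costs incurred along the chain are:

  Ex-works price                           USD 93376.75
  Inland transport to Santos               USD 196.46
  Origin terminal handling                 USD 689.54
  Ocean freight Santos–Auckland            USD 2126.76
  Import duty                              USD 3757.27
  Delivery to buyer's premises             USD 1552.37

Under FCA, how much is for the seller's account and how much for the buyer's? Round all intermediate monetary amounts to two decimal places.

FCA: the seller delivers export-cleared goods to the carrier; the buyer bears costs from that point.
Seller's account: goods 93376.75 + inland to port 196.46 = 93573.21
Buyer's account: origin terminal 689.54 + freight 2126.76 + duty 3757.27 + delivery 1552.37 = 8125.94

Seller: USD 93573.21; buyer: USD 8125.94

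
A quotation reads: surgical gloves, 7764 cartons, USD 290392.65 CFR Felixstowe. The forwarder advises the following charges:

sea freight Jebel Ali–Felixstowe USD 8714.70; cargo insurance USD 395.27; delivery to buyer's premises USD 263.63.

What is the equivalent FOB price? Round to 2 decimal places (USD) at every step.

Not relevant to the conversion: insurance, delivery — on the buyer under both terms; not part of either seller's price.
From CFR to FOB, the seller no longer bears: freight.
FOB price = 290392.65 − 8714.70 = 281677.95

FOB price: USD 281677.95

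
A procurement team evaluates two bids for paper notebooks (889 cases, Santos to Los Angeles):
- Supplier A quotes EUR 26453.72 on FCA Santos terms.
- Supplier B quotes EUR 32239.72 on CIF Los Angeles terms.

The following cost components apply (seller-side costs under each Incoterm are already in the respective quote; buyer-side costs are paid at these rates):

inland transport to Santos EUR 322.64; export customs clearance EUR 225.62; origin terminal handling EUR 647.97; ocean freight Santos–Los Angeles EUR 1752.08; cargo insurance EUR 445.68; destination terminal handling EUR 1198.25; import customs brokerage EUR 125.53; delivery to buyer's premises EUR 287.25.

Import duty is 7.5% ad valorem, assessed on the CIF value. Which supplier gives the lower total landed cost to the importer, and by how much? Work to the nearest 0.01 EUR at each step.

Supplier A is cheaper by EUR 3160.79

Supplier A (FCA):
CIF value = FCA price + origin terminal + freight + insurance = 26453.72 + 647.97 + 1752.08 + 445.68 = 29299.45
Import duty = 29299.45 × 7.5% = 2197.46
Buyer bears (A): 647.97 + 1752.08 + 445.68 + 1198.25 + 125.53 + 287.25 = 4456.76
Landed cost (A) = invoice 26453.72 + 4456.76 + duty 2197.46 = 33107.94
Supplier B (CIF):
The CIF price already equals the CIF value: 32239.72
Import duty = 32239.72 × 7.5% = 2417.98
Buyer bears (B): 1198.25 + 125.53 + 287.25 = 1611.03
Landed cost (B) = invoice 32239.72 + 1611.03 + duty 2417.98 = 36268.73
Difference = |33107.94 − 36268.73| = 3160.79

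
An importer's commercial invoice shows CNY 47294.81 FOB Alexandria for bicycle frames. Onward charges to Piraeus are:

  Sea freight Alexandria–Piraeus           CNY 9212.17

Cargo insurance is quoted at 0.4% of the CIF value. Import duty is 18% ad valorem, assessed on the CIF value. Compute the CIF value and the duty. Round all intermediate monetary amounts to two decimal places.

Let C be the CIF value. C = FOB price + freight + 0.4% × C
C − 0.4% × C = 47294.81 + 9212.17
0.996 × C = 56506.98
C = 56506.98 / 0.996 = 56733.92
Insurance premium = 0.4% × 56733.92 = 226.94
Import duty = 56733.92 × 18% = 10212.11

CIF value: CNY 56733.92; import duty: CNY 10212.11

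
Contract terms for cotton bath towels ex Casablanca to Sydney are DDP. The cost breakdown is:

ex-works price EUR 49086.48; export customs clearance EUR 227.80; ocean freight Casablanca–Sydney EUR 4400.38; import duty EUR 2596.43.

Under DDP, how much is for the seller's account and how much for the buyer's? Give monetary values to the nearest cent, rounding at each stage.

Seller: EUR 56311.09; buyer: EUR 0.00

DDP: the seller bears all costs including import duty.
Seller's account: goods 49086.48 + export clearance 227.80 + freight 4400.38 + duty 2596.43 = 56311.09
Buyer's account: 0.00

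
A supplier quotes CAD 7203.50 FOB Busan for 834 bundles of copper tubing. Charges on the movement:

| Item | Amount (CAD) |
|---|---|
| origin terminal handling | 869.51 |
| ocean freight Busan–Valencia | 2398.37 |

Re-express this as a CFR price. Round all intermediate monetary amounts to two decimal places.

CFR price: CAD 9601.87

Not relevant to the conversion: origin terminal — on the seller under both FOB and CFR; already in the FOB price and stays in the CFR price.
From FOB to CFR, the seller additionally bears: freight.
CFR price = 7203.50 + 2398.37 = 9601.87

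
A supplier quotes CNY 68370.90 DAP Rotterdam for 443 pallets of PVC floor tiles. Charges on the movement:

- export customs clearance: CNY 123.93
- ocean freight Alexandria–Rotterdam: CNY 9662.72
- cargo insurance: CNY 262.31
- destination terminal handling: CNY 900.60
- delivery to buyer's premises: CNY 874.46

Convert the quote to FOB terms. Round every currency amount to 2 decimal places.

FOB price: CNY 56670.81

Not relevant to the conversion: export clearance — on the seller under both DAP and FOB; already in the DAP price and stays in the FOB price.
From DAP to FOB, the seller no longer bears: freight, insurance, destination terminal, delivery.
FOB price = 68370.90 − 9662.72 − 262.31 − 900.60 − 874.46 = 56670.81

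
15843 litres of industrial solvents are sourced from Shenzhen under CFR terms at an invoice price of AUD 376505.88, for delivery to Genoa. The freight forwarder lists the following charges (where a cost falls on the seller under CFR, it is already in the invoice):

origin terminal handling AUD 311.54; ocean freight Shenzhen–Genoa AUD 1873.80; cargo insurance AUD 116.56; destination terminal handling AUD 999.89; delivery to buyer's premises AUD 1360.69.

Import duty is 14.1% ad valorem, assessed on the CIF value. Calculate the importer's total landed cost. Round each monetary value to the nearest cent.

CFR: the seller pays costs through ocean freight to the destination port, but not insurance.
Already in the invoice (seller's account under CFR): origin terminal, freight — exclude.
CIF value = CFR price + insurance = 376505.88 + 116.56 = 376622.44
Import duty = 376622.44 × 14.1% = 53103.76
Buyer bears: insurance 116.56 + destination terminal 999.89 + delivery 1360.69 + duty 53103.76 = 55580.90
Landed cost = invoice 376505.88 + 55580.90 = 432086.78

Total landed cost: AUD 432086.78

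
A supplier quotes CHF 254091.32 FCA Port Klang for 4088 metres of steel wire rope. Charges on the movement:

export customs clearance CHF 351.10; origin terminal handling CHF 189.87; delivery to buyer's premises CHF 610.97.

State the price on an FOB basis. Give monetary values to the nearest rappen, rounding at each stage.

FOB price: CHF 254281.19

Not relevant to the conversion: export clearance — on the seller under both FCA and FOB; already in the FCA price and stays in the FOB price. delivery — on the buyer under both terms; not part of either seller's price.
From FCA to FOB, the seller additionally bears: origin terminal.
FOB price = 254091.32 + 189.87 = 254281.19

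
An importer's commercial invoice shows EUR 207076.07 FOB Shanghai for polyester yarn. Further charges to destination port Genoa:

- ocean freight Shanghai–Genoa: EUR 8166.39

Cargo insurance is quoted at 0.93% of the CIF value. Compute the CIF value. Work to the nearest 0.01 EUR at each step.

Let C be the CIF value. C = FOB price + freight + 0.93% × C
C − 0.93% × C = 207076.07 + 8166.39
0.9907 × C = 215242.46
C = 215242.46 / 0.9907 = 217263.01
Insurance premium = 0.93% × 217263.01 = 2020.55

CIF value: EUR 217263.01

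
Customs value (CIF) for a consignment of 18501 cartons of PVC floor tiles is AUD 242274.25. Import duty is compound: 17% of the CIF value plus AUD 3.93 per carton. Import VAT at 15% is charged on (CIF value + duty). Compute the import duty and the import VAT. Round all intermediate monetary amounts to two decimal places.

Ad valorem component: 242274.25 × 17% = 41186.62
Specific component: 18501 × 3.93 = 72708.93
Import duty = 41186.62 + 72708.93 = 113895.55
VAT base = CIF + duty = 242274.25 + 113895.55 = 356169.80
Import VAT = 356169.80 × 15% = 53425.47

Import duty: AUD 113895.55; import VAT: AUD 53425.47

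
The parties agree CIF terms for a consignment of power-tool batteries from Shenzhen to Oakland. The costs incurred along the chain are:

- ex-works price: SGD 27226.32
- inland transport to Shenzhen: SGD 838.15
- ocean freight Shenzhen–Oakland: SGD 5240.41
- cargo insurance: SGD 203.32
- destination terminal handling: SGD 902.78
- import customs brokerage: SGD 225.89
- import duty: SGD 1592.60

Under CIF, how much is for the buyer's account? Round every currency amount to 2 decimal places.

Buyer's account: SGD 2721.27

CIF: the seller pays costs through ocean freight and marine insurance to the destination port.
Seller's account: goods 27226.32 + inland to port 838.15 + freight 5240.41 + insurance 203.32 = 33508.20
Buyer's account: destination terminal 902.78 + brokerage 225.89 + duty 1592.60 = 2721.27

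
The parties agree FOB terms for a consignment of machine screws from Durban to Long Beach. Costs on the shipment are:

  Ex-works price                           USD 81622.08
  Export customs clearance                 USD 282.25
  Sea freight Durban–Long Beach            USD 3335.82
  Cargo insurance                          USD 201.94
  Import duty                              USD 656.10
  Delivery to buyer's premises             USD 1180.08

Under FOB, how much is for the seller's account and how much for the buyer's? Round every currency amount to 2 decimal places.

FOB: the seller bears costs until goods are on board at the origin port; the buyer bears freight, insurance and all costs thereafter.
Seller's account: goods 81622.08 + export clearance 282.25 = 81904.33
Buyer's account: freight 3335.82 + insurance 201.94 + duty 656.10 + delivery 1180.08 = 5373.94

Seller: USD 81904.33; buyer: USD 5373.94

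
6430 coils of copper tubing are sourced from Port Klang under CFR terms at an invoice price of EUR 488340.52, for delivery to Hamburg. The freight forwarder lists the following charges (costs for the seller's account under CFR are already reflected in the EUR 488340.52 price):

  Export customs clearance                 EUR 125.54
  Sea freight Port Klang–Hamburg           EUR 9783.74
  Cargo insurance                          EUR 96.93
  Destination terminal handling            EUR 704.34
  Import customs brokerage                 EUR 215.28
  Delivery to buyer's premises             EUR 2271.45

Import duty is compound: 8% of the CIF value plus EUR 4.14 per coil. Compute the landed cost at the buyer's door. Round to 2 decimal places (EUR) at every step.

Total landed cost: EUR 557323.72

CFR: the seller pays costs through ocean freight to the destination port, but not insurance.
Already in the invoice (seller's account under CFR): export clearance, freight — exclude.
CIF value = CFR price + insurance = 488340.52 + 96.93 = 488437.45
Ad valorem component: 488437.45 × 8% = 39075.00
Specific component: 6430 × 4.14 = 26620.20
Import duty = 39075.00 + 26620.20 = 65695.20
Buyer bears: insurance 96.93 + destination terminal 704.34 + brokerage 215.28 + delivery 2271.45 + duty 65695.20 = 68983.20
Landed cost = invoice 488340.52 + 68983.20 = 557323.72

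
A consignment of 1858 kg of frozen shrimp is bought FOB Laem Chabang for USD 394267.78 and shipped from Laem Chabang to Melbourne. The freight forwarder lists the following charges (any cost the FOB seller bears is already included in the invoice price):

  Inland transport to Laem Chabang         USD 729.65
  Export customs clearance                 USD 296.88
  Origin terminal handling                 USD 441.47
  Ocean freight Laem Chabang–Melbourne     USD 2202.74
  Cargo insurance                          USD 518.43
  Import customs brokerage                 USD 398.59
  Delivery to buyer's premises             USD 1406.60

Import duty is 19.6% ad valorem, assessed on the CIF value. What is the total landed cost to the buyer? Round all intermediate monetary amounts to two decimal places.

Total landed cost: USD 476603.97

FOB: the seller bears costs until goods are on board at the origin port; the buyer bears freight, insurance and all costs thereafter.
Already in the invoice (seller's account under FOB): inland to port, export clearance, origin terminal — exclude.
CIF value = FOB price + freight + insurance = 394267.78 + 2202.74 + 518.43 = 396988.95
Import duty = 396988.95 × 19.6% = 77809.83
Buyer bears: freight 2202.74 + insurance 518.43 + brokerage 398.59 + delivery 1406.60 + duty 77809.83 = 82336.19
Landed cost = invoice 394267.78 + 82336.19 = 476603.97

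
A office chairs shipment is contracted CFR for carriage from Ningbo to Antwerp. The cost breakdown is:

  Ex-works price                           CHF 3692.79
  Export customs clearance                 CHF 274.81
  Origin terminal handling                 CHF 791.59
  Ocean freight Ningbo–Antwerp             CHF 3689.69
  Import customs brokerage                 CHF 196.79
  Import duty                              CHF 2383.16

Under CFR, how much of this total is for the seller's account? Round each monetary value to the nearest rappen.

CFR: the seller pays costs through ocean freight to the destination port, but not insurance.
Seller's account: goods 3692.79 + export clearance 274.81 + origin terminal 791.59 + freight 3689.69 = 8448.88
Buyer's account: brokerage 196.79 + duty 2383.16 = 2579.95

Seller's account: CHF 8448.88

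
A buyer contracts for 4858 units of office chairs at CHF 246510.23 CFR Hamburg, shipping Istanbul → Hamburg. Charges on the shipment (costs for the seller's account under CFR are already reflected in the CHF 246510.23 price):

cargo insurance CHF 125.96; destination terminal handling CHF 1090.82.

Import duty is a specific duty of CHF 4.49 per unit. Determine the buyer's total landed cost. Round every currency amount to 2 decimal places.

CFR: the seller pays costs through ocean freight to the destination port, but not insurance.
CIF value = CFR price + insurance = 246510.23 + 125.96 = 246636.19
Import duty = 4858 × 4.49 = 21812.42
Buyer bears: insurance 125.96 + destination terminal 1090.82 + duty 21812.42 = 23029.20
Landed cost = invoice 246510.23 + 23029.20 = 269539.43

Total landed cost: CHF 269539.43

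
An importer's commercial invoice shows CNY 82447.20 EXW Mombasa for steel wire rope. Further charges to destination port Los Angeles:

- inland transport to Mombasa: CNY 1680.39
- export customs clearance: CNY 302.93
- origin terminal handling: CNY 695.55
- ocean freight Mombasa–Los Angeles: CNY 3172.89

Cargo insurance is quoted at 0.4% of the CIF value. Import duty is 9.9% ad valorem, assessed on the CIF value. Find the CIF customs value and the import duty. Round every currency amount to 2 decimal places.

Let C be the CIF value. C = EXW price + pre-shipment costs + freight + 0.4% × C
C − 0.4% × C = 82447.20 + 1680.39 + 302.93 + 695.55 + 3172.89
0.996 × C = 88298.96
C = 88298.96 / 0.996 = 88653.57
Insurance premium = 0.4% × 88653.57 = 354.61
Import duty = 88653.57 × 9.9% = 8776.70

CIF value: CNY 88653.57; import duty: CNY 8776.70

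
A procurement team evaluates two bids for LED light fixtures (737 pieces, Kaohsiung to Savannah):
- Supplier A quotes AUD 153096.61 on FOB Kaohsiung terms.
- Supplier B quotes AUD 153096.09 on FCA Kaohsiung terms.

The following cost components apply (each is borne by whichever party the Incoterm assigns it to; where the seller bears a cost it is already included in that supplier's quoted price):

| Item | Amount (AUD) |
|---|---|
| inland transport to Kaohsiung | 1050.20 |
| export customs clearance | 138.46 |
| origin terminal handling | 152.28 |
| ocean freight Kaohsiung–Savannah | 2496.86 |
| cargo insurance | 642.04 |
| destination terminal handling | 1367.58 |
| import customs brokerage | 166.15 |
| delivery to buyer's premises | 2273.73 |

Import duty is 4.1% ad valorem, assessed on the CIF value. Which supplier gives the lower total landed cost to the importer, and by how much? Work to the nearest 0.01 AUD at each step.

Supplier A (FOB):
CIF value = FOB price + freight + insurance = 153096.61 + 2496.86 + 642.04 = 156235.51
Import duty = 156235.51 × 4.1% = 6405.66
Buyer bears (A): 2496.86 + 642.04 + 1367.58 + 166.15 + 2273.73 = 6946.36
Landed cost (A) = invoice 153096.61 + 6946.36 + duty 6405.66 = 166448.63
Supplier B (FCA):
CIF value = FCA price + origin terminal + freight + insurance = 153096.09 + 152.28 + 2496.86 + 642.04 = 156387.27
Import duty = 156387.27 × 4.1% = 6411.88
Buyer bears (B): 152.28 + 2496.86 + 642.04 + 1367.58 + 166.15 + 2273.73 = 7098.64
Landed cost (B) = invoice 153096.09 + 7098.64 + duty 6411.88 = 166606.61
Difference = |166448.63 − 166606.61| = 157.98

Supplier A is cheaper by AUD 157.98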